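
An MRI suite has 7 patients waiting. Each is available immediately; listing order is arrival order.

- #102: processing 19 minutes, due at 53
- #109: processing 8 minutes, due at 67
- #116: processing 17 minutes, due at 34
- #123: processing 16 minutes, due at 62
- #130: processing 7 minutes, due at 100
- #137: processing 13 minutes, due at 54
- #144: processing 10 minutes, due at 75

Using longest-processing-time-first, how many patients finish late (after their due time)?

3

LPT (decreasing processing time): #102 #116 #123 #137 #144 #109 #130.
#102: 0→19, due 53, tardiness 0
#116: 19→36, due 34, tardiness 2
#123: 36→52, due 62, tardiness 0
#137: 52→65, due 54, tardiness 11
#144: 65→75, due 75, tardiness 0
#109: 75→83, due 67, tardiness 16
#130: 83→90, due 100, tardiness 0
Late patients: 3.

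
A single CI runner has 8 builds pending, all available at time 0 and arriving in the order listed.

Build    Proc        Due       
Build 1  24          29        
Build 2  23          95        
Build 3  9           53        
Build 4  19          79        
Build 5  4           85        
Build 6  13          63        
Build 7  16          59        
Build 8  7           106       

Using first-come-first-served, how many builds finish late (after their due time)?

4

FIFO (arrival order): Build 1 Build 2 Build 3 Build 4 Build 5 Build 6 Build 7 Build 8.
Build 1: 0→24, due 29, tardiness 0
Build 2: 24→47, due 95, tardiness 0
Build 3: 47→56, due 53, tardiness 3
Build 4: 56→75, due 79, tardiness 0
Build 5: 75→79, due 85, tardiness 0
Build 6: 79→92, due 63, tardiness 29
Build 7: 92→108, due 59, tardiness 49
Build 8: 108→115, due 106, tardiness 9
Late builds: 4.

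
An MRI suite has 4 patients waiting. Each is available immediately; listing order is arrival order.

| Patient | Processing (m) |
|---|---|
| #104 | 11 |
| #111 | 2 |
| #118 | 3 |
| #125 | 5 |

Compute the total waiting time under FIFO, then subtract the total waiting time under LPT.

FIFO (arrival order): #104 #111 #118 #125.
#104: waits 0, runs 0→11
#111: waits 11, runs 11→13
#118: waits 13, runs 13→16
#125: waits 16, runs 16→21
Sum = 0+11+13+16 = 40.
LPT (decreasing processing time): #104 #125 #118 #111.
#104: waits 0, runs 0→11
#125: waits 11, runs 11→16
#118: waits 16, runs 16→19
#111: waits 19, runs 19→21
Sum = 0+11+16+19 = 46.
Difference = 40 − 46 = -6.

-6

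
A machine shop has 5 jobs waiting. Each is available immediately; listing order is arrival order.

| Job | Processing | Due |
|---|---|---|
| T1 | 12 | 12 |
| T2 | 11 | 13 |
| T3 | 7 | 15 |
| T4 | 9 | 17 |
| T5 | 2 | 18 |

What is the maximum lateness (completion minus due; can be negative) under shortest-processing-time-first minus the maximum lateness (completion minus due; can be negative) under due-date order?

6

SPT (increasing processing time): T5 T3 T4 T2 T1.
T5: 0→2, due 18, lateness -16
T3: 2→9, due 15, lateness -6
T4: 9→18, due 17, lateness 1
T2: 18→29, due 13, lateness 16
T1: 29→41, due 12, lateness 29
Maximum = 29.
EDD (increasing due date): T1 T2 T3 T4 T5.
T1: 0→12, due 12, lateness 0
T2: 12→23, due 13, lateness 10
T3: 23→30, due 15, lateness 15
T4: 30→39, due 17, lateness 22
T5: 39→41, due 18, lateness 23
Maximum = 23.
Difference = 29 − 23 = 6.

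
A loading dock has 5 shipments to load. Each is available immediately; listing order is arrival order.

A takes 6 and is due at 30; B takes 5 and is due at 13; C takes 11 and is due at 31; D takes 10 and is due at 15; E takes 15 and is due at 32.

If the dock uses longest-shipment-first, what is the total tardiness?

67

LPT (decreasing processing time): E C D A B.
E: 0→15, due 32, tardiness 0
C: 15→26, due 31, tardiness 0
D: 26→36, due 15, tardiness 21
A: 36→42, due 30, tardiness 12
B: 42→47, due 13, tardiness 34
Sum = 0+0+21+12+34 = 67.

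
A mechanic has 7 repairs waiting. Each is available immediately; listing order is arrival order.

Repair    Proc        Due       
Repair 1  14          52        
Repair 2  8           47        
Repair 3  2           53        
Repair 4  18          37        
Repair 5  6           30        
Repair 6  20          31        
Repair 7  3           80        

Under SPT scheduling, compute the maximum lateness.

40

SPT (increasing processing time): Repair 3 Repair 7 Repair 5 Repair 2 Repair 1 Repair 4 Repair 6.
Repair 3: 0→2, due 53, lateness -51
Repair 7: 2→5, due 80, lateness -75
Repair 5: 5→11, due 30, lateness -19
Repair 2: 11→19, due 47, lateness -28
Repair 1: 19→33, due 52, lateness -19
Repair 4: 33→51, due 37, lateness 14
Repair 6: 51→71, due 31, lateness 40
Maximum = 40.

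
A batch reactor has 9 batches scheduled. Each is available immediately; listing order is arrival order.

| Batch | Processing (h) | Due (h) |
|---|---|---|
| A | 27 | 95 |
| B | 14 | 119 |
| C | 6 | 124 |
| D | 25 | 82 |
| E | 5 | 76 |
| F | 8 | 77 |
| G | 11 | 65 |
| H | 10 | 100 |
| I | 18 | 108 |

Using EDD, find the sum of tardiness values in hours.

0

EDD (increasing due date): G E F D A H I B C.
G: 0→11, due 65, tardiness 0
E: 11→16, due 76, tardiness 0
F: 16→24, due 77, tardiness 0
D: 24→49, due 82, tardiness 0
A: 49→76, due 95, tardiness 0
H: 76→86, due 100, tardiness 0
I: 86→104, due 108, tardiness 0
B: 104→118, due 119, tardiness 0
C: 118→124, due 124, tardiness 0
Sum = 0+0+0+0+0+0+0+0+0 = 0.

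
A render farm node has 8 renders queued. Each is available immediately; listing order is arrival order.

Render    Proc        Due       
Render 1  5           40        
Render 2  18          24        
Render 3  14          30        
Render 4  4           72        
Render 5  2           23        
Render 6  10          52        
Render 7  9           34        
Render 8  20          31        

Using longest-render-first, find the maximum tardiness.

59

LPT (decreasing processing time): Render 8 Render 2 Render 3 Render 6 Render 7 Render 1 Render 4 Render 5.
Render 8: 0→20, due 31, tardiness 0
Render 2: 20→38, due 24, tardiness 14
Render 3: 38→52, due 30, tardiness 22
Render 6: 52→62, due 52, tardiness 10
Render 7: 62→71, due 34, tardiness 37
Render 1: 71→76, due 40, tardiness 36
Render 4: 76→80, due 72, tardiness 8
Render 5: 80→82, due 23, tardiness 59
Maximum = 59.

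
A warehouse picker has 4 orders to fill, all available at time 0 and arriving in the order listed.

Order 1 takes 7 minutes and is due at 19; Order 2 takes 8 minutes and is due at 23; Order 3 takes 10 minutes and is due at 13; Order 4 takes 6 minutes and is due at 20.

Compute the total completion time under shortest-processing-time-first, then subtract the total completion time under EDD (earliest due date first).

SPT (increasing processing time): Order 4 Order 1 Order 2 Order 3.
Order 4: 0→6
Order 1: 6→13
Order 2: 13→21
Order 3: 21→31
Sum = 6+13+21+31 = 71.
EDD (increasing due date): Order 3 Order 1 Order 4 Order 2.
Order 3: 0→10
Order 1: 10→17
Order 4: 17→23
Order 2: 23→31
Sum = 10+17+23+31 = 81.
Difference = 71 − 81 = -10.

-10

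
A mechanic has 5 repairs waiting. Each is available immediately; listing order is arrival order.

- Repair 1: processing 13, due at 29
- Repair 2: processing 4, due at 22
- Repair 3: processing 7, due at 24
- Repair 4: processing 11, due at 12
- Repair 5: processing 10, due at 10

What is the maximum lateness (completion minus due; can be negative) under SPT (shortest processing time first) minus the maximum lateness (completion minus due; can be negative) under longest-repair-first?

SPT (increasing processing time): Repair 2 Repair 3 Repair 5 Repair 4 Repair 1.
Repair 2: 0→4, due 22, lateness -18
Repair 3: 4→11, due 24, lateness -13
Repair 5: 11→21, due 10, lateness 11
Repair 4: 21→32, due 12, lateness 20
Repair 1: 32→45, due 29, lateness 16
Maximum = 20.
LPT (decreasing processing time): Repair 1 Repair 4 Repair 5 Repair 3 Repair 2.
Repair 1: 0→13, due 29, lateness -16
Repair 4: 13→24, due 12, lateness 12
Repair 5: 24→34, due 10, lateness 24
Repair 3: 34→41, due 24, lateness 17
Repair 2: 41→45, due 22, lateness 23
Maximum = 24.
Difference = 20 − 24 = -4.

-4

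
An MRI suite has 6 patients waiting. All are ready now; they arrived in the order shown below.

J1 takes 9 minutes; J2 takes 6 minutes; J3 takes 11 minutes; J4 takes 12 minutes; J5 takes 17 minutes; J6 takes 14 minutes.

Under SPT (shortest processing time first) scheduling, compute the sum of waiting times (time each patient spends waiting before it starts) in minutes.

SPT (increasing processing time): J2 J1 J3 J4 J6 J5.
J2: waits 0, runs 0→6
J1: waits 6, runs 6→15
J3: waits 15, runs 15→26
J4: waits 26, runs 26→38
J6: waits 38, runs 38→52
J5: waits 52, runs 52→69
Sum = 0+6+15+26+38+52 = 137.

137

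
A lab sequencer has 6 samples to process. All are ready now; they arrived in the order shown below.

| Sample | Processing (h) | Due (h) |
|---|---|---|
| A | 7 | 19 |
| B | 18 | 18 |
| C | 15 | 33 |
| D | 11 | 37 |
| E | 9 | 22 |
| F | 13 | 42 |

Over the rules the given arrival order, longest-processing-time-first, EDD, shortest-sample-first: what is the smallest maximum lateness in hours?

FIFO (arrival order): A B C D E F.
A: 0→7, due 19, lateness -12
B: 7→25, due 18, lateness 7
C: 25→40, due 33, lateness 7
D: 40→51, due 37, lateness 14
E: 51→60, due 22, lateness 38
F: 60→73, due 42, lateness 31
Maximum = 38.
LPT (decreasing processing time): B C F D E A.
B: 0→18, due 18, lateness 0
C: 18→33, due 33, lateness 0
F: 33→46, due 42, lateness 4
D: 46→57, due 37, lateness 20
E: 57→66, due 22, lateness 44
A: 66→73, due 19, lateness 54
Maximum = 54.
EDD (increasing due date): B A E C D F.
B: 0→18, due 18, lateness 0
A: 18→25, due 19, lateness 6
E: 25→34, due 22, lateness 12
C: 34→49, due 33, lateness 16
D: 49→60, due 37, lateness 23
F: 60→73, due 42, lateness 31
Maximum = 31.
SPT (increasing processing time): A E D F C B.
A: 0→7, due 19, lateness -12
E: 7→16, due 22, lateness -6
D: 16→27, due 37, lateness -10
F: 27→40, due 42, lateness -2
C: 40→55, due 33, lateness 22
B: 55→73, due 18, lateness 55
Maximum = 55.
FIFO 38, LPT 54, EDD 31, SPT 55 → minimum 31.

31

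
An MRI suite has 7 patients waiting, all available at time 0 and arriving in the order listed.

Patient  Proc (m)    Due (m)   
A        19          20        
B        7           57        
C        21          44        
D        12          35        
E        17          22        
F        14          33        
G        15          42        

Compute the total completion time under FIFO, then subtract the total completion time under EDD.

-25

FIFO (arrival order): A B C D E F G.
A: 0→19
B: 19→26
C: 26→47
D: 47→59
E: 59→76
F: 76→90
G: 90→105
Sum = 19+26+47+59+76+90+105 = 422.
EDD (increasing due date): A E F D G C B.
A: 0→19
E: 19→36
F: 36→50
D: 50→62
G: 62→77
C: 77→98
B: 98→105
Sum = 19+36+50+62+77+98+105 = 447.
Difference = 422 − 447 = -25.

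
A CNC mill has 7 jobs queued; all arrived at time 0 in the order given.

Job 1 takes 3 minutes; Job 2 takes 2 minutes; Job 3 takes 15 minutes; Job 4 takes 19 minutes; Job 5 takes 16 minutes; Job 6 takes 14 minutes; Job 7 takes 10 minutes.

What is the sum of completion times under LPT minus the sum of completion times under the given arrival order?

128

LPT (decreasing processing time): Job 4 Job 5 Job 3 Job 6 Job 7 Job 1 Job 2.
Job 4: 0→19
Job 5: 19→35
Job 3: 35→50
Job 6: 50→64
Job 7: 64→74
Job 1: 74→77
Job 2: 77→79
Sum = 19+35+50+64+74+77+79 = 398.
FIFO (arrival order): Job 1 Job 2 Job 3 Job 4 Job 5 Job 6 Job 7.
Job 1: 0→3
Job 2: 3→5
Job 3: 5→20
Job 4: 20→39
Job 5: 39→55
Job 6: 55→69
Job 7: 69→79
Sum = 3+5+20+39+55+69+79 = 270.
Difference = 398 − 270 = 128.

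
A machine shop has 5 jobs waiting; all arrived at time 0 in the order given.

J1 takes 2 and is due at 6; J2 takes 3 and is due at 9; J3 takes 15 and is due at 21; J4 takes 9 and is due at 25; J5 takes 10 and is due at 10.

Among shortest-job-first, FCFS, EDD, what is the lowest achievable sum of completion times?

84

SPT (increasing processing time): J1 J2 J4 J5 J3.
J1: 0→2
J2: 2→5
J4: 5→14
J5: 14→24
J3: 24→39
Sum = 2+5+14+24+39 = 84.
FIFO (arrival order): J1 J2 J3 J4 J5.
J1: 0→2
J2: 2→5
J3: 5→20
J4: 20→29
J5: 29→39
Sum = 2+5+20+29+39 = 95.
EDD (increasing due date): J1 J2 J5 J3 J4.
J1: 0→2
J2: 2→5
J5: 5→15
J3: 15→30
J4: 30→39
Sum = 2+5+15+30+39 = 91.
SPT 84, FIFO 95, EDD 91 → minimum 84.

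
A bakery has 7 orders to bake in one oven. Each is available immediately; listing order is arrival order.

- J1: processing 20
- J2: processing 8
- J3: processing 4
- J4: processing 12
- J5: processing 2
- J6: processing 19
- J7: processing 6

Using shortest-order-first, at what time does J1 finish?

71

SPT (increasing processing time): J5 J3 J7 J2 J4 J6 J1.
J5: 0→2
J3: 2→6
J7: 6→12
J2: 12→20
J4: 20→32
J6: 32→51
J1: 51→71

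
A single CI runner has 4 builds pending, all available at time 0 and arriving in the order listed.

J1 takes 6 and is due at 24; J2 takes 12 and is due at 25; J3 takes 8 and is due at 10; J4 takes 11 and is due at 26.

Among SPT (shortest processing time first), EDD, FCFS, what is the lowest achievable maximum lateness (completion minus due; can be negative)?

11

SPT (increasing processing time): J1 J3 J4 J2.
J1: 0→6, due 24, lateness -18
J3: 6→14, due 10, lateness 4
J4: 14→25, due 26, lateness -1
J2: 25→37, due 25, lateness 12
Maximum = 12.
EDD (increasing due date): J3 J1 J2 J4.
J3: 0→8, due 10, lateness -2
J1: 8→14, due 24, lateness -10
J2: 14→26, due 25, lateness 1
J4: 26→37, due 26, lateness 11
Maximum = 11.
FIFO (arrival order): J1 J2 J3 J4.
J1: 0→6, due 24, lateness -18
J2: 6→18, due 25, lateness -7
J3: 18→26, due 10, lateness 16
J4: 26→37, due 26, lateness 11
Maximum = 16.
SPT 12, EDD 11, FIFO 16 → minimum 11.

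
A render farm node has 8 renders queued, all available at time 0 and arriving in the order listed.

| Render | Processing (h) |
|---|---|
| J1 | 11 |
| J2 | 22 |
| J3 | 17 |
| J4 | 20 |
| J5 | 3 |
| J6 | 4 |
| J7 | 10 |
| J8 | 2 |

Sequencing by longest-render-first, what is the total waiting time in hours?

LPT (decreasing processing time): J2 J4 J3 J1 J7 J6 J5 J8.
J2: waits 0, runs 0→22
J4: waits 22, runs 22→42
J3: waits 42, runs 42→59
J1: waits 59, runs 59→70
J7: waits 70, runs 70→80
J6: waits 80, runs 80→84
J5: waits 84, runs 84→87
J8: waits 87, runs 87→89
Sum = 0+22+42+59+70+80+84+87 = 444.

444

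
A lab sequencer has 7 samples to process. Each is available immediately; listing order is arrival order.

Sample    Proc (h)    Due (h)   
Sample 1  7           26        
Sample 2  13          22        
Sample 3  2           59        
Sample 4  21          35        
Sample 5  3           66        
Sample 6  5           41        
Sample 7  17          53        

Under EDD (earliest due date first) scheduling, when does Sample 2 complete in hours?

EDD (increasing due date): Sample 2 Sample 1 Sample 4 Sample 6 Sample 7 Sample 3 Sample 5.
Sample 2: 0→13

13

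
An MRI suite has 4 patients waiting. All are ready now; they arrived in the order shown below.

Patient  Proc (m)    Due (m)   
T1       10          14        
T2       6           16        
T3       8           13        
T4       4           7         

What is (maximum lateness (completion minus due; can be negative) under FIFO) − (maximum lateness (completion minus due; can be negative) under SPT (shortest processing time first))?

7

FIFO (arrival order): T1 T2 T3 T4.
T1: 0→10, due 14, lateness -4
T2: 10→16, due 16, lateness 0
T3: 16→24, due 13, lateness 11
T4: 24→28, due 7, lateness 21
Maximum = 21.
SPT (increasing processing time): T4 T2 T3 T1.
T4: 0→4, due 7, lateness -3
T2: 4→10, due 16, lateness -6
T3: 10→18, due 13, lateness 5
T1: 18→28, due 14, lateness 14
Maximum = 14.
Difference = 21 − 14 = 7.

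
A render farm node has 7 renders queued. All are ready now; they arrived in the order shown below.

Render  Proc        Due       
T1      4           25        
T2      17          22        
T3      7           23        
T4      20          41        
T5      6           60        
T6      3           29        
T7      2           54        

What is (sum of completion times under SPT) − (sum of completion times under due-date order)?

SPT (increasing processing time): T7 T6 T1 T5 T3 T2 T4.
T7: 0→2
T6: 2→5
T1: 5→9
T5: 9→15
T3: 15→22
T2: 22→39
T4: 39→59
Sum = 2+5+9+15+22+39+59 = 151.
EDD (increasing due date): T2 T3 T1 T6 T4 T7 T5.
T2: 0→17
T3: 17→24
T1: 24→28
T6: 28→31
T4: 31→51
T7: 51→53
T5: 53→59
Sum = 17+24+28+31+51+53+59 = 263.
Difference = 151 − 263 = -112.

-112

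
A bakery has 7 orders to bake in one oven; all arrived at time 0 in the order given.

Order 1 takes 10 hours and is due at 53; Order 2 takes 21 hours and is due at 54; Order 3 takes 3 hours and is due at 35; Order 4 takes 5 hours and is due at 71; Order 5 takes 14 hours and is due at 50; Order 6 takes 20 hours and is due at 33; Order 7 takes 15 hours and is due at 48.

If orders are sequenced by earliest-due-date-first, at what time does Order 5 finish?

EDD (increasing due date): Order 6 Order 3 Order 7 Order 5 Order 1 Order 2 Order 4.
Order 6: 0→20
Order 3: 20→23
Order 7: 23→38
Order 5: 38→52

52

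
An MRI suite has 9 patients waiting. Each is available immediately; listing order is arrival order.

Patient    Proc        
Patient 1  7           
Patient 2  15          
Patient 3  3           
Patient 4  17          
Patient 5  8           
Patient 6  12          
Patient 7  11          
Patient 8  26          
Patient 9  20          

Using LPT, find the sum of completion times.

748

LPT (decreasing processing time): Patient 8 Patient 9 Patient 4 Patient 2 Patient 6 Patient 7 Patient 5 Patient 1 Patient 3.
Patient 8: 0→26
Patient 9: 26→46
Patient 4: 46→63
Patient 2: 63→78
Patient 6: 78→90
Patient 7: 90→101
Patient 5: 101→109
Patient 1: 109→116
Patient 3: 116→119
Sum = 26+46+63+78+90+101+109+116+119 = 748.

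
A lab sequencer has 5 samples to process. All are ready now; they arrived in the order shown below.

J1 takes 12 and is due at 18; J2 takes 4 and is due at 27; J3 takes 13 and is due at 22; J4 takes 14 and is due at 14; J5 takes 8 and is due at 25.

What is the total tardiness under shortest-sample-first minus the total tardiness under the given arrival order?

SPT (increasing processing time): J2 J5 J1 J3 J4.
J2: 0→4, due 27, tardiness 0
J5: 4→12, due 25, tardiness 0
J1: 12→24, due 18, tardiness 6
J3: 24→37, due 22, tardiness 15
J4: 37→51, due 14, tardiness 37
Sum = 0+0+6+15+37 = 58.
FIFO (arrival order): J1 J2 J3 J4 J5.
J1: 0→12, due 18, tardiness 0
J2: 12→16, due 27, tardiness 0
J3: 16→29, due 22, tardiness 7
J4: 29→43, due 14, tardiness 29
J5: 43→51, due 25, tardiness 26
Sum = 0+0+7+29+26 = 62.
Difference = 58 − 62 = -4.

-4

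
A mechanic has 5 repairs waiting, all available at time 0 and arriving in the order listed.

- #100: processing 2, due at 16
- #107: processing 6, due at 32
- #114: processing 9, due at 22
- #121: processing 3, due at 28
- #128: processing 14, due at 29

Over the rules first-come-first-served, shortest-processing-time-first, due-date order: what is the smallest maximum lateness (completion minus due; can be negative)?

FIFO (arrival order): #100 #107 #114 #121 #128.
#100: 0→2, due 16, lateness -14
#107: 2→8, due 32, lateness -24
#114: 8→17, due 22, lateness -5
#121: 17→20, due 28, lateness -8
#128: 20→34, due 29, lateness 5
Maximum = 5.
SPT (increasing processing time): #100 #121 #107 #114 #128.
#100: 0→2, due 16, lateness -14
#121: 2→5, due 28, lateness -23
#107: 5→11, due 32, lateness -21
#114: 11→20, due 22, lateness -2
#128: 20→34, due 29, lateness 5
Maximum = 5.
EDD (increasing due date): #100 #114 #121 #128 #107.
#100: 0→2, due 16, lateness -14
#114: 2→11, due 22, lateness -11
#121: 11→14, due 28, lateness -14
#128: 14→28, due 29, lateness -1
#107: 28→34, due 32, lateness 2
Maximum = 2.
FIFO 5, SPT 5, EDD 2 → minimum 2.

2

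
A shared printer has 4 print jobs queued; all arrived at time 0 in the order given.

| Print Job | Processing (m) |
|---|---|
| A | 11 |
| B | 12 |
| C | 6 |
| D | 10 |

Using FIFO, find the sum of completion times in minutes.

FIFO (arrival order): A B C D.
A: 0→11
B: 11→23
C: 23→29
D: 29→39
Sum = 11+23+29+39 = 102.

102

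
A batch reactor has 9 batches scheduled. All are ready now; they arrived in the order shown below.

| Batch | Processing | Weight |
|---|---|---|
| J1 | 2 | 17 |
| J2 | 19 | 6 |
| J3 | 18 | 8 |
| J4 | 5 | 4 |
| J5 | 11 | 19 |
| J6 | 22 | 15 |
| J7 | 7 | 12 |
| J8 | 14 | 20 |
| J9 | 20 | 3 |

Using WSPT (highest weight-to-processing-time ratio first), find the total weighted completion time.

3846

WSPT (decreasing weight/processing-time ratio): J1 J5 J7 J8 J4 J6 J3 J2 J9.
J1: finishes 2, weight 17, w·C = 34
J5: finishes 13, weight 19, w·C = 247
J7: finishes 20, weight 12, w·C = 240
J8: finishes 34, weight 20, w·C = 680
J4: finishes 39, weight 4, w·C = 156
J6: finishes 61, weight 15, w·C = 915
J3: finishes 79, weight 8, w·C = 632
J2: finishes 98, weight 6, w·C = 588
J9: finishes 118, weight 3, w·C = 354
Sum = 34+247+240+680+156+915+632+588+354 = 3846.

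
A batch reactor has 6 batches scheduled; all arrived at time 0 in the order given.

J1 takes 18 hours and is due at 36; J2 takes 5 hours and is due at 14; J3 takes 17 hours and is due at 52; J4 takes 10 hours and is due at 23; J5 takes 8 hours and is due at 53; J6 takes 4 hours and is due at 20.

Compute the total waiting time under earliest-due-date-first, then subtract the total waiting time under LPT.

-85

EDD (increasing due date): J2 J6 J4 J1 J3 J5.
J2: waits 0, runs 0→5
J6: waits 5, runs 5→9
J4: waits 9, runs 9→19
J1: waits 19, runs 19→37
J3: waits 37, runs 37→54
J5: waits 54, runs 54→62
Sum = 0+5+9+19+37+54 = 124.
LPT (decreasing processing time): J1 J3 J4 J5 J2 J6.
J1: waits 0, runs 0→18
J3: waits 18, runs 18→35
J4: waits 35, runs 35→45
J5: waits 45, runs 45→53
J2: waits 53, runs 53→58
J6: waits 58, runs 58→62
Sum = 0+18+35+45+53+58 = 209.
Difference = 124 − 209 = -85.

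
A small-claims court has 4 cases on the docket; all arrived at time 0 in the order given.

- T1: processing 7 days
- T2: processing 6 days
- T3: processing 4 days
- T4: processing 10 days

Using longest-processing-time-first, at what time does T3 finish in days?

LPT (decreasing processing time): T4 T1 T2 T3.
T4: 0→10
T1: 10→17
T2: 17→23
T3: 23→27

27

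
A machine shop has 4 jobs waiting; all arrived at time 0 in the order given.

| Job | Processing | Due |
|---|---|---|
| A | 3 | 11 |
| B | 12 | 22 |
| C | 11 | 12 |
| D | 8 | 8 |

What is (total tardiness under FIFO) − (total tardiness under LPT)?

FIFO (arrival order): A B C D.
A: 0→3, due 11, tardiness 0
B: 3→15, due 22, tardiness 0
C: 15→26, due 12, tardiness 14
D: 26→34, due 8, tardiness 26
Sum = 0+0+14+26 = 40.
LPT (decreasing processing time): B C D A.
B: 0→12, due 22, tardiness 0
C: 12→23, due 12, tardiness 11
D: 23→31, due 8, tardiness 23
A: 31→34, due 11, tardiness 23
Sum = 0+11+23+23 = 57.
Difference = 40 − 57 = -17.

-17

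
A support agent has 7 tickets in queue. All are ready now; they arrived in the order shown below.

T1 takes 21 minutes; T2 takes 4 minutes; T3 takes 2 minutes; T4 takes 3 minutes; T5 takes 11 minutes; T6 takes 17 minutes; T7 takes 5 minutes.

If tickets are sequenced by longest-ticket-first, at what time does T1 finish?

LPT (decreasing processing time): T1 T6 T5 T7 T2 T4 T3.
T1: 0→21

21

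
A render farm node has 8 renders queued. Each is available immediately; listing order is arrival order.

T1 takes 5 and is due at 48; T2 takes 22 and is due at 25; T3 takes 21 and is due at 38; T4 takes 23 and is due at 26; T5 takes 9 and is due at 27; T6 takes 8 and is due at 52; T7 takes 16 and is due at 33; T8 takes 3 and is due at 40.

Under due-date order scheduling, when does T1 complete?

EDD (increasing due date): T2 T4 T5 T7 T3 T8 T1 T6.
T2: 0→22
T4: 22→45
T5: 45→54
T7: 54→70
T3: 70→91
T8: 91→94
T1: 94→99

99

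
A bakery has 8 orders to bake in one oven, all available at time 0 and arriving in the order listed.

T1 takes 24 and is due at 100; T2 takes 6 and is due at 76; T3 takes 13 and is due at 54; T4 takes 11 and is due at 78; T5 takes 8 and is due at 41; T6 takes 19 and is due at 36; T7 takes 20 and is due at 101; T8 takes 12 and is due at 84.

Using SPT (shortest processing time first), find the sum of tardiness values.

46

SPT (increasing processing time): T2 T5 T4 T8 T3 T6 T7 T1.
T2: 0→6, due 76, tardiness 0
T5: 6→14, due 41, tardiness 0
T4: 14→25, due 78, tardiness 0
T8: 25→37, due 84, tardiness 0
T3: 37→50, due 54, tardiness 0
T6: 50→69, due 36, tardiness 33
T7: 69→89, due 101, tardiness 0
T1: 89→113, due 100, tardiness 13
Sum = 0+0+0+0+0+33+0+13 = 46.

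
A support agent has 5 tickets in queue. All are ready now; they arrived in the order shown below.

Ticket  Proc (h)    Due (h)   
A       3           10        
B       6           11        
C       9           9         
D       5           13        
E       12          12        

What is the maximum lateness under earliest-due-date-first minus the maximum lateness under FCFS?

-1

EDD (increasing due date): C A B E D.
C: 0→9, due 9, lateness 0
A: 9→12, due 10, lateness 2
B: 12→18, due 11, lateness 7
E: 18→30, due 12, lateness 18
D: 30→35, due 13, lateness 22
Maximum = 22.
FIFO (arrival order): A B C D E.
A: 0→3, due 10, lateness -7
B: 3→9, due 11, lateness -2
C: 9→18, due 9, lateness 9
D: 18→23, due 13, lateness 10
E: 23→35, due 12, lateness 23
Maximum = 23.
Difference = 22 − 23 = -1.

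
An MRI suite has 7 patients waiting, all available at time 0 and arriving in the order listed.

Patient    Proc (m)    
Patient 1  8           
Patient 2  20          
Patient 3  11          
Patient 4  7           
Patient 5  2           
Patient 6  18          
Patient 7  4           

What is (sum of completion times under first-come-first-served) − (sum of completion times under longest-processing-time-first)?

FIFO (arrival order): Patient 1 Patient 2 Patient 3 Patient 4 Patient 5 Patient 6 Patient 7.
Patient 1: 0→8
Patient 2: 8→28
Patient 3: 28→39
Patient 4: 39→46
Patient 5: 46→48
Patient 6: 48→66
Patient 7: 66→70
Sum = 8+28+39+46+48+66+70 = 305.
LPT (decreasing processing time): Patient 2 Patient 6 Patient 3 Patient 1 Patient 4 Patient 7 Patient 5.
Patient 2: 0→20
Patient 6: 20→38
Patient 3: 38→49
Patient 1: 49→57
Patient 4: 57→64
Patient 7: 64→68
Patient 5: 68→70
Sum = 20+38+49+57+64+68+70 = 366.
Difference = 305 − 366 = -61.

-61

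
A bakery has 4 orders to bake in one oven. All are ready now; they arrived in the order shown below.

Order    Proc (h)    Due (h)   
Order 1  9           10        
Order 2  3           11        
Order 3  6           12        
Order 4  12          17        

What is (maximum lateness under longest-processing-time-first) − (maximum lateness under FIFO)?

6

LPT (decreasing processing time): Order 4 Order 1 Order 3 Order 2.
Order 4: 0→12, due 17, lateness -5
Order 1: 12→21, due 10, lateness 11
Order 3: 21→27, due 12, lateness 15
Order 2: 27→30, due 11, lateness 19
Maximum = 19.
FIFO (arrival order): Order 1 Order 2 Order 3 Order 4.
Order 1: 0→9, due 10, lateness -1
Order 2: 9→12, due 11, lateness 1
Order 3: 12→18, due 12, lateness 6
Order 4: 18→30, due 17, lateness 13
Maximum = 13.
Difference = 19 − 13 = 6.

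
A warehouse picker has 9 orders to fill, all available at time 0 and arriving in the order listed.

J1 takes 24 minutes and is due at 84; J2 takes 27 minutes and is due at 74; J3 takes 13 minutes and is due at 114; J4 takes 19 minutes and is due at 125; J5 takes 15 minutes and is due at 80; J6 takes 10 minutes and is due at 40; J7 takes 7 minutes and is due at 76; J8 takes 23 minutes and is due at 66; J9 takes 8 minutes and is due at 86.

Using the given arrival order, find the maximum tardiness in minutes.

72

FIFO (arrival order): J1 J2 J3 J4 J5 J6 J7 J8 J9.
J1: 0→24, due 84, tardiness 0
J2: 24→51, due 74, tardiness 0
J3: 51→64, due 114, tardiness 0
J4: 64→83, due 125, tardiness 0
J5: 83→98, due 80, tardiness 18
J6: 98→108, due 40, tardiness 68
J7: 108→115, due 76, tardiness 39
J8: 115→138, due 66, tardiness 72
J9: 138→146, due 86, tardiness 60
Maximum = 72.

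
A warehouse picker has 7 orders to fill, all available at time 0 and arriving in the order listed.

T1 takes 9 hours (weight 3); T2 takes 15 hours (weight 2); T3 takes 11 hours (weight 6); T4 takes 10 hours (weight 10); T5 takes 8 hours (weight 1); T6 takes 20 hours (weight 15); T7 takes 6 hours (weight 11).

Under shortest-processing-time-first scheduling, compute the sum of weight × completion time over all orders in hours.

2046

SPT (increasing processing time): T7 T5 T1 T4 T3 T2 T6.
T7: finishes 6, weight 11, w·C = 66
T5: finishes 14, weight 1, w·C = 14
T1: finishes 23, weight 3, w·C = 69
T4: finishes 33, weight 10, w·C = 330
T3: finishes 44, weight 6, w·C = 264
T2: finishes 59, weight 2, w·C = 118
T6: finishes 79, weight 15, w·C = 1185
Sum = 66+14+69+330+264+118+1185 = 2046.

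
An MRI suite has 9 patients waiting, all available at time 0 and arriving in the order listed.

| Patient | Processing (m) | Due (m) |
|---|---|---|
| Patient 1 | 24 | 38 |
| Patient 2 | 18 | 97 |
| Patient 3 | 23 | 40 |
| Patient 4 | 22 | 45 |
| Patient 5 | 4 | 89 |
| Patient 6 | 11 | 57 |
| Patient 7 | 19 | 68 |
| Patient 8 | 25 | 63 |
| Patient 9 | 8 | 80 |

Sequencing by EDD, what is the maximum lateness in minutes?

EDD (increasing due date): Patient 1 Patient 3 Patient 4 Patient 6 Patient 8 Patient 7 Patient 9 Patient 5 Patient 2.
Patient 1: 0→24, due 38, lateness -14
Patient 3: 24→47, due 40, lateness 7
Patient 4: 47→69, due 45, lateness 24
Patient 6: 69→80, due 57, lateness 23
Patient 8: 80→105, due 63, lateness 42
Patient 7: 105→124, due 68, lateness 56
Patient 9: 124→132, due 80, lateness 52
Patient 5: 132→136, due 89, lateness 47
Patient 2: 136→154, due 97, lateness 57
Maximum = 57.

57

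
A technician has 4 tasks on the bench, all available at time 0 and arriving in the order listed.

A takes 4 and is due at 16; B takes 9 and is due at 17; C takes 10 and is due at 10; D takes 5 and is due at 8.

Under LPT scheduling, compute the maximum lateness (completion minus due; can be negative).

LPT (decreasing processing time): C B D A.
C: 0→10, due 10, lateness 0
B: 10→19, due 17, lateness 2
D: 19→24, due 8, lateness 16
A: 24→28, due 16, lateness 12
Maximum = 16.

16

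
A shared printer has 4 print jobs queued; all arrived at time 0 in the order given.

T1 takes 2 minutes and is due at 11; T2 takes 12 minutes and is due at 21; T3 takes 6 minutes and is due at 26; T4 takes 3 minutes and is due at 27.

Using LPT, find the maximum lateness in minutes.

LPT (decreasing processing time): T2 T3 T4 T1.
T2: 0→12, due 21, lateness -9
T3: 12→18, due 26, lateness -8
T4: 18→21, due 27, lateness -6
T1: 21→23, due 11, lateness 12
Maximum = 12.

12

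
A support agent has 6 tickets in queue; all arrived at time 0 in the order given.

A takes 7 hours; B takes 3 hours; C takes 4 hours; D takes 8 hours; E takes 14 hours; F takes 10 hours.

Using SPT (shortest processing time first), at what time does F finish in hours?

32

SPT (increasing processing time): B C A D F E.
B: 0→3
C: 3→7
A: 7→14
D: 14→22
F: 22→32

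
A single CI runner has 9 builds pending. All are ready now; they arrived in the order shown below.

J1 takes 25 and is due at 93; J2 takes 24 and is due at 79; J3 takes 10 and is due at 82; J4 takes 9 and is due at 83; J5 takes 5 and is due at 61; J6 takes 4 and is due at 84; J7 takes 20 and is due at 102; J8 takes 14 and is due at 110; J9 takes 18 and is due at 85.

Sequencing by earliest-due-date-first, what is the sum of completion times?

EDD (increasing due date): J5 J2 J3 J4 J6 J9 J1 J7 J8.
J5: 0→5
J2: 5→29
J3: 29→39
J4: 39→48
J6: 48→52
J9: 52→70
J1: 70→95
J7: 95→115
J8: 115→129
Sum = 5+29+39+48+52+70+95+115+129 = 582.

582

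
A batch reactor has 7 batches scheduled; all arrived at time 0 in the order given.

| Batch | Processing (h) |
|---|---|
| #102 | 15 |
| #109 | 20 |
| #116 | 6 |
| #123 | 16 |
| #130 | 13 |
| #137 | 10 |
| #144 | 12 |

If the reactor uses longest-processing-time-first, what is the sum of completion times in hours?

LPT (decreasing processing time): #109 #123 #102 #130 #144 #137 #116.
#109: 0→20
#123: 20→36
#102: 36→51
#130: 51→64
#144: 64→76
#137: 76→86
#116: 86→92
Sum = 20+36+51+64+76+86+92 = 425.

425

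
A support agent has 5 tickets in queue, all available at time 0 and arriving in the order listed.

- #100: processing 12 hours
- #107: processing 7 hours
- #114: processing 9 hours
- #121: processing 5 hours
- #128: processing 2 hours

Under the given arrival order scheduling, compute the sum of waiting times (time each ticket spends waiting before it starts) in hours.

92

FIFO (arrival order): #100 #107 #114 #121 #128.
#100: waits 0, runs 0→12
#107: waits 12, runs 12→19
#114: waits 19, runs 19→28
#121: waits 28, runs 28→33
#128: waits 33, runs 33→35
Sum = 0+12+19+28+33 = 92.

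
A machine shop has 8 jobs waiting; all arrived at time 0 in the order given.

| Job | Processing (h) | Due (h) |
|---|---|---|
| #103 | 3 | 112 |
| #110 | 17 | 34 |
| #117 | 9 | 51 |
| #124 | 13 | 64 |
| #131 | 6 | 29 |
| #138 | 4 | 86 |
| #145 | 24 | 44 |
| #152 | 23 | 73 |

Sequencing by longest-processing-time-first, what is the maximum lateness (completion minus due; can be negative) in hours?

63

LPT (decreasing processing time): #145 #152 #110 #124 #117 #131 #138 #103.
#145: 0→24, due 44, lateness -20
#152: 24→47, due 73, lateness -26
#110: 47→64, due 34, lateness 30
#124: 64→77, due 64, lateness 13
#117: 77→86, due 51, lateness 35
#131: 86→92, due 29, lateness 63
#138: 92→96, due 86, lateness 10
#103: 96→99, due 112, lateness -13
Maximum = 63.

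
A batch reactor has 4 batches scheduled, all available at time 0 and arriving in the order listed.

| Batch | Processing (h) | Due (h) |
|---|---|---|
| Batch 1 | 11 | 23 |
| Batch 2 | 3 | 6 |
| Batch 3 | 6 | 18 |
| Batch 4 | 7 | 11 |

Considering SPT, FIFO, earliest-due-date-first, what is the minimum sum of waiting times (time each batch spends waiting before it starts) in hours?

SPT (increasing processing time): Batch 2 Batch 3 Batch 4 Batch 1.
Batch 2: waits 0, runs 0→3
Batch 3: waits 3, runs 3→9
Batch 4: waits 9, runs 9→16
Batch 1: waits 16, runs 16→27
Sum = 0+3+9+16 = 28.
FIFO (arrival order): Batch 1 Batch 2 Batch 3 Batch 4.
Batch 1: waits 0, runs 0→11
Batch 2: waits 11, runs 11→14
Batch 3: waits 14, runs 14→20
Batch 4: waits 20, runs 20→27
Sum = 0+11+14+20 = 45.
EDD (increasing due date): Batch 2 Batch 4 Batch 3 Batch 1.
Batch 2: waits 0, runs 0→3
Batch 4: waits 3, runs 3→10
Batch 3: waits 10, runs 10→16
Batch 1: waits 16, runs 16→27
Sum = 0+3+10+16 = 29.
SPT 28, FIFO 45, EDD 29 → minimum 28.

28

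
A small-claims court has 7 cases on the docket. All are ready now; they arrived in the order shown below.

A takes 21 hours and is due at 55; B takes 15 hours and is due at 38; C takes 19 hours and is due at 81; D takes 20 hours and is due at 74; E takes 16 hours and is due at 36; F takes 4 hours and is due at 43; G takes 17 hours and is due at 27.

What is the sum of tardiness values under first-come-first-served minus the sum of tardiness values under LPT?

-53

FIFO (arrival order): A B C D E F G.
A: 0→21, due 55, tardiness 0
B: 21→36, due 38, tardiness 0
C: 36→55, due 81, tardiness 0
D: 55→75, due 74, tardiness 1
E: 75→91, due 36, tardiness 55
F: 91→95, due 43, tardiness 52
G: 95→112, due 27, tardiness 85
Sum = 0+0+0+1+55+52+85 = 193.
LPT (decreasing processing time): A D C G E B F.
A: 0→21, due 55, tardiness 0
D: 21→41, due 74, tardiness 0
C: 41→60, due 81, tardiness 0
G: 60→77, due 27, tardiness 50
E: 77→93, due 36, tardiness 57
B: 93→108, due 38, tardiness 70
F: 108→112, due 43, tardiness 69
Sum = 0+0+0+50+57+70+69 = 246.
Difference = 193 − 246 = -53.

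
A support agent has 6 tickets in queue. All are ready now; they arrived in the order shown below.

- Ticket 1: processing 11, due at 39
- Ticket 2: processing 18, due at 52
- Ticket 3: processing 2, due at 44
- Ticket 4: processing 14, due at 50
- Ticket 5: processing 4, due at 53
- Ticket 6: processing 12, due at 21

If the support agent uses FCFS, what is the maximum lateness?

FIFO (arrival order): Ticket 1 Ticket 2 Ticket 3 Ticket 4 Ticket 5 Ticket 6.
Ticket 1: 0→11, due 39, lateness -28
Ticket 2: 11→29, due 52, lateness -23
Ticket 3: 29→31, due 44, lateness -13
Ticket 4: 31→45, due 50, lateness -5
Ticket 5: 45→49, due 53, lateness -4
Ticket 6: 49→61, due 21, lateness 40
Maximum = 40.

40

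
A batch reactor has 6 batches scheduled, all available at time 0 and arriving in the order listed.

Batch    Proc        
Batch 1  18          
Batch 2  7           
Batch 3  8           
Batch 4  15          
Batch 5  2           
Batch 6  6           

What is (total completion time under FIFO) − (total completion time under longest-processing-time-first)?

-20

FIFO (arrival order): Batch 1 Batch 2 Batch 3 Batch 4 Batch 5 Batch 6.
Batch 1: 0→18
Batch 2: 18→25
Batch 3: 25→33
Batch 4: 33→48
Batch 5: 48→50
Batch 6: 50→56
Sum = 18+25+33+48+50+56 = 230.
LPT (decreasing processing time): Batch 1 Batch 4 Batch 3 Batch 2 Batch 6 Batch 5.
Batch 1: 0→18
Batch 4: 18→33
Batch 3: 33→41
Batch 2: 41→48
Batch 6: 48→54
Batch 5: 54→56
Sum = 18+33+41+48+54+56 = 250.
Difference = 230 − 250 = -20.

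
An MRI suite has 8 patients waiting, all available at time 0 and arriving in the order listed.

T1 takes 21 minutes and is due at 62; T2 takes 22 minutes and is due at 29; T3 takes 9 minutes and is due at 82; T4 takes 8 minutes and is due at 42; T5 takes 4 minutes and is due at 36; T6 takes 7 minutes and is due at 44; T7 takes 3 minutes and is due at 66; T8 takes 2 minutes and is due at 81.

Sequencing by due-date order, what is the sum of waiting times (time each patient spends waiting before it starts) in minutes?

317

EDD (increasing due date): T2 T5 T4 T6 T1 T7 T8 T3.
T2: waits 0, runs 0→22
T5: waits 22, runs 22→26
T4: waits 26, runs 26→34
T6: waits 34, runs 34→41
T1: waits 41, runs 41→62
T7: waits 62, runs 62→65
T8: waits 65, runs 65→67
T3: waits 67, runs 67→76
Sum = 0+22+26+34+41+62+65+67 = 317.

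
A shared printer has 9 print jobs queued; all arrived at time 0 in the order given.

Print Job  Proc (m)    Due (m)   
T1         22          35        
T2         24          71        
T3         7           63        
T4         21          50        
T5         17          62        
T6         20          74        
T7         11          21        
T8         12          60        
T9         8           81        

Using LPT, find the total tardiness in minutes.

378

LPT (decreasing processing time): T2 T1 T4 T6 T5 T8 T7 T9 T3.
T2: 0→24, due 71, tardiness 0
T1: 24→46, due 35, tardiness 11
T4: 46→67, due 50, tardiness 17
T6: 67→87, due 74, tardiness 13
T5: 87→104, due 62, tardiness 42
T8: 104→116, due 60, tardiness 56
T7: 116→127, due 21, tardiness 106
T9: 127→135, due 81, tardiness 54
T3: 135→142, due 63, tardiness 79
Sum = 0+11+17+13+42+56+106+54+79 = 378.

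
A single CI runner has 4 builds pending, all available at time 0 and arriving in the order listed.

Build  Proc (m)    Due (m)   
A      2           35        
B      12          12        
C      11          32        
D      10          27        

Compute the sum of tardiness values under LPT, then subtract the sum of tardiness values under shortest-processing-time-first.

LPT (decreasing processing time): B C D A.
B: 0→12, due 12, tardiness 0
C: 12→23, due 32, tardiness 0
D: 23→33, due 27, tardiness 6
A: 33→35, due 35, tardiness 0
Sum = 0+0+6+0 = 6.
SPT (increasing processing time): A D C B.
A: 0→2, due 35, tardiness 0
D: 2→12, due 27, tardiness 0
C: 12→23, due 32, tardiness 0
B: 23→35, due 12, tardiness 23
Sum = 0+0+0+23 = 23.
Difference = 6 − 23 = -17.

-17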